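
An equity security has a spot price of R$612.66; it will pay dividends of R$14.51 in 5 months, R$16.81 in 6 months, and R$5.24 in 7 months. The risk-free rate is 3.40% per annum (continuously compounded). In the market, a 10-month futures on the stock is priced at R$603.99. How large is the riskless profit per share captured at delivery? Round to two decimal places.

R$10.73 per share

PV(dividends) I = 14.51·e^(−0.0340·5/12) + 16.81·e^(−0.0340·6/12) + 5.24·e^(−0.0340·7/12) = 35.9696
Fair futures F* = (S − I)·e^(rT) = (612.66 − 35.9696)·e^0.028333 = 576.6904 × 1.028738 = 593.2633
Market R$603.99 > fair 593.2633: forward overpriced → cash-and-carry (borrow at r, buy the stock and collect the dividends, short the forward).
Profit at T = |F_mkt − F*| = |603.99 − 593.2633| = R$10.73 per share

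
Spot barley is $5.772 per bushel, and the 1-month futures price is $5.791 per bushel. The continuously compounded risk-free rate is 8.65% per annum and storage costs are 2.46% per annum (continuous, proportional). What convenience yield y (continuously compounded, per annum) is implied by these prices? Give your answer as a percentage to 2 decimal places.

F = S·e^((r+u−y)T) ⇒ (r+u−y) = ln(F/S)/T
ln(5.791/5.772) = 0.003286; /T ⇒ 0.039432
y = r + u − ln(F/S)/T = 0.0865 + 0.0246 − 0.039432 = 0.071668
y = 7.17%

7.17%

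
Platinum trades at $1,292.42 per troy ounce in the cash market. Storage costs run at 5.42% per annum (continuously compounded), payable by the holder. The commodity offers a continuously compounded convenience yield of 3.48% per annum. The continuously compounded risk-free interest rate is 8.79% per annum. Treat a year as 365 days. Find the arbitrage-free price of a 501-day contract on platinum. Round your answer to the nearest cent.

Net carry = r + u − y = 0.0879 + 0.0542 − 0.0348 = 0.1073
F = S·e^((r+u−y)T) = 1292.42 · e^(0.1073 × 501/365) = 1292.42 · e^0.14728027
= 1292.42 × 1.15867866 = $1,497.50 per troy ounce

$1,497.50 per troy ounce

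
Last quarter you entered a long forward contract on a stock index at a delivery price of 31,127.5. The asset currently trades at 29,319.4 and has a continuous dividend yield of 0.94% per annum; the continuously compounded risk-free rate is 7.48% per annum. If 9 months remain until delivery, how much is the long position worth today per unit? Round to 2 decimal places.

Current fair forward for the remaining 9 months: F = S·e^((r − q)·T), (r − q) = 0.0748 − 0.0094 = 0.0654
F = 29319.4 · e^(0.0654 × 9/12) = 29319.4 × 1.05027286 = 30793.3701
Value of long forward = (F − K)·e^(−rT) = (30793.3701 − 31127.5) · e^(−0.0748·9/12)
= -334.1299 × 0.94544459 = -315.90

-315.90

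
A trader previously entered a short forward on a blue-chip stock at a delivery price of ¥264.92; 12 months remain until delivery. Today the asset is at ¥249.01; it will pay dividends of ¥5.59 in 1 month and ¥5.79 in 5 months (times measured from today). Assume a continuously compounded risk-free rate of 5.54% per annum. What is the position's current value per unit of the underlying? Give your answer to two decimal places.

¥12.85

PV(remaining dividends) I = 5.59·e^(−0.0554·1/12) + 5.79·e^(−0.0554·5/12) = 11.2221
Current forward F = (S − I)·e^(rT) = (249.01 − 11.2221)·e^(0.0554·12/12) = 237.7879 × 1.056963 = 251.3330
Value (long) = (F − K)·e^(−rT) = (251.3330 − 264.92) × 0.946107 = -12.8548
Short position value = −(long value) = ¥12.85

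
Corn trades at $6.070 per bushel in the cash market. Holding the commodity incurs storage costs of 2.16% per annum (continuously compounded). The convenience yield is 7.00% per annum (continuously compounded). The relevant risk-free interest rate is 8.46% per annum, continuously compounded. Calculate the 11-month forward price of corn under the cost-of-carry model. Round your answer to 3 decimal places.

$6.275 per bushel

Net carry = r + u − y = 0.0846 + 0.0216 − 0.0700 = 0.0362
F = S·e^((r+u−y)T) = 6.070 · e^(0.0362 × 11/12) = 6.070 · e^0.033183
= 6.070 × 1.033740 = $6.275 per bushel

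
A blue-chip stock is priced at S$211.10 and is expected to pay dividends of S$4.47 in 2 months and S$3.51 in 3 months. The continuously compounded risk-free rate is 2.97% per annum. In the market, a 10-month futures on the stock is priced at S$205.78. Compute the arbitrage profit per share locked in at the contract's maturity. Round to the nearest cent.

S$2.48 per share

PV(dividends) I = 4.47·e^(−0.0297·2/12) + 3.51·e^(−0.0297·3/12) = 7.9320
Fair futures F* = (S − I)·e^(rT) = (211.10 − 7.9320)·e^0.024750 = 203.1680 × 1.025059 = 208.2592
Market S$205.78 < fair 208.2592: forward underpriced → reverse cash-and-carry (short the stock, invest proceeds at r, pay the dividends, go long the forward).
Profit at T = |F_mkt − F*| = |205.78 − 208.2592| = S$2.48 per share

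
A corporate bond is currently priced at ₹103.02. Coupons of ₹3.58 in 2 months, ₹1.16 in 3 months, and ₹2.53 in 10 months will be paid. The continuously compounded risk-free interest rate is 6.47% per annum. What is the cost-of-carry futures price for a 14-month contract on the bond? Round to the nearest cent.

₹103.46

PV(coupons) I = 3.58·e^(−0.0647·2/12) + 1.16·e^(−0.0647·3/12) + 2.53·e^(−0.0647·10/12)
I = 3.5416 + 1.1414 + 2.3972 = 7.0802
F = (S − I)·e^(rT) = (103.02 − 7.0802) · e^(0.0647·14/12)
= 95.9398 · e^0.075483 = 95.9398 × 1.078405 = ₹103.46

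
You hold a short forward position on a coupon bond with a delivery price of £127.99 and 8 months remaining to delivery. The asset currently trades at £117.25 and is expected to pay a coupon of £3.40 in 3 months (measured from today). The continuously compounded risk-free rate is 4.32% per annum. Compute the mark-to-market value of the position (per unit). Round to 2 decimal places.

PV(remaining coupons) I = 3.40·e^(−0.0432·3/12) = 3.3635
Current forward F = (S − I)·e^(rT) = (117.25 − 3.3635)·e^(0.0432·8/12) = 113.8865 × 1.029219 = 117.2141
Value (long) = (F − K)·e^(−rT) = (117.2141 − 127.99) × 0.971611 = -10.4700
Short position value = −(long value) = £10.47

£10.47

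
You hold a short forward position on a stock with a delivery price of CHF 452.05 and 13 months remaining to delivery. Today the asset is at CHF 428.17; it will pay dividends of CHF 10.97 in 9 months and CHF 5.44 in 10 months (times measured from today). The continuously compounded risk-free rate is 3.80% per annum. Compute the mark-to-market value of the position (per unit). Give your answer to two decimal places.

CHF 21.58

PV(remaining dividends) I = 10.97·e^(−0.0380·9/12) + 5.44·e^(−0.0380·10/12) = 15.9322
Current forward F = (S − I)·e^(rT) = (428.17 − 15.9322)·e^(0.0380·13/12) = 412.2378 × 1.042026 = 429.5625
Value (long) = (F − K)·e^(−rT) = (429.5625 − 452.05) × 0.959669 = -21.5806
Short position value = −(long value) = CHF 21.58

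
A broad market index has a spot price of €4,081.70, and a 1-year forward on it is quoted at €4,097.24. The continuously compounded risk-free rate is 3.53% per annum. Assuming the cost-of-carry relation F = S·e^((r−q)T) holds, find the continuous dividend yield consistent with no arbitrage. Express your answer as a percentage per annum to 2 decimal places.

From F = S·e^((r−q)T): (r − q) = ln(F/S)/T
ln(4097.24/4081.70) = ln(1.003807) = 0.003800
(r − q) = 0.003800 / (12/12) = 0.003800
q = r − ln(F/S)/T = 0.0353 − 0.003800 = 0.031500
q = 3.15%

3.15%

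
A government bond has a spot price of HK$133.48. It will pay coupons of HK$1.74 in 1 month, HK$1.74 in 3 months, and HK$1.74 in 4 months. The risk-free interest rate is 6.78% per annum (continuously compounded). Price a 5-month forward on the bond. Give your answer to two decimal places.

PV(coupons) I = 1.74·e^(−0.0678·1/12) + 1.74·e^(−0.0678·3/12) + 1.74·e^(−0.0678·4/12)
I = 1.7302 + 1.7108 + 1.7011 = 5.1421
F = (S − I)·e^(rT) = (133.48 − 5.1421) · e^(0.0678·5/12)
= 128.3379 · e^0.028250 = 128.3379 × 1.028653 = HK$132.02

HK$132.02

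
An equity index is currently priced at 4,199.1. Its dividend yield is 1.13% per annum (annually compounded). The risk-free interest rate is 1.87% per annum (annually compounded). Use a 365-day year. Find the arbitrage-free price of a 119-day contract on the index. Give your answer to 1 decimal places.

F = S · (1+r)^T / (1+q)^T
= 4199.1 × 1.006059 / 1.003670 = 4199.1 × 1.002380
F = 4,209.1

4,209.1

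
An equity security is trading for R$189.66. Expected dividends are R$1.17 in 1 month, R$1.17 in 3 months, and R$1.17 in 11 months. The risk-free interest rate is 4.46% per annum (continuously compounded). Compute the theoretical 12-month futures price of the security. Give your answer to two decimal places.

PV(dividends) I = 1.17·e^(−0.0446·1/12) + 1.17·e^(−0.0446·3/12) + 1.17·e^(−0.0446·11/12)
I = 1.1657 + 1.1570 + 1.1231 = 3.4458
F = (S − I)·e^(rT) = (189.66 − 3.4458) · e^(0.0446·12/12)
= 186.2142 · e^0.044600 = 186.2142 × 1.045610 = R$194.71

R$194.71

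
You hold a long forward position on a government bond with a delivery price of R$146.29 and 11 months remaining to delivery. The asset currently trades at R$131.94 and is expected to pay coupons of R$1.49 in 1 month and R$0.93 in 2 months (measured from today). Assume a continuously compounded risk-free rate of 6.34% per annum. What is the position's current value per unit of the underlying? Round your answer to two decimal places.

PV(remaining coupons) I = 1.49·e^(−0.0634·1/12) + 0.93·e^(−0.0634·2/12) = 2.4024
Current forward F = (S − I)·e^(rT) = (131.94 − 2.4024)·e^(0.0634·11/12) = 129.5376 × 1.059839 = 137.2890
Value (long) = (F − K)·e^(−rT) = (137.2890 − 146.29) × 0.943540 = -8.4928
Value = -R$8.49

-R$8.49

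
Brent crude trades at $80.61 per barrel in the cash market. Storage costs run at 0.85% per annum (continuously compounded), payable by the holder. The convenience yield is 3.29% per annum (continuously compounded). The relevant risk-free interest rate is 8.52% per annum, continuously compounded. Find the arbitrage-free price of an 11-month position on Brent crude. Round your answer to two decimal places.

Net carry = r + u − y = 0.0852 + 0.0085 − 0.0329 = 0.0608
F = S·e^((r+u−y)T) = 80.61 · e^(0.0608 × 11/12) = 80.61 · e^0.055733
= 80.61 × 1.057315 = $85.23 per barrel

$85.23 per barrel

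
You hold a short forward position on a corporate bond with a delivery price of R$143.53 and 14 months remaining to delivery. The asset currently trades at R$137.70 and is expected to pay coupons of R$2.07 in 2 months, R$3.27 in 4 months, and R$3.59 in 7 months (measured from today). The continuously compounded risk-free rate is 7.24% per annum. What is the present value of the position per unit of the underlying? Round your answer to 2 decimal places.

R$2.88

PV(remaining coupons) I = 2.07·e^(−0.0724·2/12) + 3.27·e^(−0.0724·4/12) + 3.59·e^(−0.0724·7/12) = 8.6787
Current forward F = (S − I)·e^(rT) = (137.70 − 8.6787)·e^(0.0724·14/12) = 129.0213 × 1.088137 = 140.3929
Value (long) = (F − K)·e^(−rT) = (140.3929 − 143.53) × 0.919002 = -2.8830
Short position value = −(long value) = R$2.88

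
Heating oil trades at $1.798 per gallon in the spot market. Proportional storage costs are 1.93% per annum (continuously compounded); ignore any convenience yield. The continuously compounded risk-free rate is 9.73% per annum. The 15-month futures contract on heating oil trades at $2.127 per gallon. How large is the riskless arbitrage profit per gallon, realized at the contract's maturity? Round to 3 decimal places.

$0.047 per gallon

Fair futures: F* = S·e^(carry·T), with carry = (r + u) = 0.0973 + 0.0193 = 0.1166
F* = 1.798 · e^(0.1166 × 15/12) = 1.798 · e^0.145750 = 1.798 × 1.156907 = $2.0801
Market $2.127 > fair $2.0801: forward overpriced → cash-and-carry (buy spot, short the forward).
At maturity, profit = |F_mkt − F*| = |2.127 − 2.0801| = $0.047 per gallon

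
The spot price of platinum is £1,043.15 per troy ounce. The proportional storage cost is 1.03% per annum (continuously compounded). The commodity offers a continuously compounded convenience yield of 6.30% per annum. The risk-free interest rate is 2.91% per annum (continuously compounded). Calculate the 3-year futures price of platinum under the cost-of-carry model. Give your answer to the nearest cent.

£971.85 per troy ounce

Net carry = r + u − y = 0.0291 + 0.0103 − 0.0630 = -0.0236
F = S·e^((r+u−y)T) = 1043.15 · e^(-0.0236 × 3) = 1043.15 · e^-0.07080000
= 1043.15 × 0.93164820 = £971.85 per troy ounce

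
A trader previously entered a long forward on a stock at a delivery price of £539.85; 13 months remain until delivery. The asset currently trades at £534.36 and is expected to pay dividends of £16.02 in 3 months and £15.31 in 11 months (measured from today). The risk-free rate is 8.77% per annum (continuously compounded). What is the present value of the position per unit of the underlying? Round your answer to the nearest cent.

£13.64

PV(remaining dividends) I = 16.02·e^(−0.0877·3/12) + 15.31·e^(−0.0877·11/12) = 29.8000
Current forward F = (S − I)·e^(rT) = (534.36 − 29.8000)·e^(0.0877·13/12) = 504.5600 × 1.099668 = 554.8485
Value (long) = (F − K)·e^(−rT) = (554.8485 − 539.85) × 0.909365 = 13.6391
Value = £13.64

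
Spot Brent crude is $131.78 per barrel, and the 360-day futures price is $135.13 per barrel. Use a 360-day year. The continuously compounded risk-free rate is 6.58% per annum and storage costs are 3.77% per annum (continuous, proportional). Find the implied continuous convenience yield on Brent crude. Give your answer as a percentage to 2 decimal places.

F = S·e^((r+u−y)T) ⇒ (r+u−y) = ln(F/S)/T
ln(135.13/131.78) = 0.025103; /T ⇒ 0.025103
y = r + u − ln(F/S)/T = 0.0658 + 0.0377 − 0.025103 = 0.078397
y = 7.84%

7.84%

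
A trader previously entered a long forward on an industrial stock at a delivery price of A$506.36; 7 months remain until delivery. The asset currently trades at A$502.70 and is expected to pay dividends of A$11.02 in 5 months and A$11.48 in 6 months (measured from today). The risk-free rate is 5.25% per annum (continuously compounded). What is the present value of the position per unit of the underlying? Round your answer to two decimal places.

-A$10.35

PV(remaining dividends) I = 11.02·e^(−0.0525·5/12) + 11.48·e^(−0.0525·6/12) = 21.9641
Current forward F = (S − I)·e^(rT) = (502.70 − 21.9641)·e^(0.0525·7/12) = 480.7359 × 1.031099 = 495.6863
Value (long) = (F − K)·e^(−rT) = (495.6863 − 506.36) × 0.969839 = -10.3518
Value = -A$10.35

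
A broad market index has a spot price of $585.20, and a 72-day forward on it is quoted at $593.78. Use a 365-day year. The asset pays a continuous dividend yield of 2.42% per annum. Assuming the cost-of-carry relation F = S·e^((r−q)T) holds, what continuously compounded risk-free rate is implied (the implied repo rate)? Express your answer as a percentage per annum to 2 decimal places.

From F = S·e^((r−q)T): (r − q) = ln(F/S)/T
ln(593.78/585.20) = ln(1.014662) = 0.014556
(r − q) = 0.014556 / (72/365) = 0.073791
r = ln(F/S)/T + q = 0.073791 + 0.0242 = 0.097991
r = 9.80%

9.80%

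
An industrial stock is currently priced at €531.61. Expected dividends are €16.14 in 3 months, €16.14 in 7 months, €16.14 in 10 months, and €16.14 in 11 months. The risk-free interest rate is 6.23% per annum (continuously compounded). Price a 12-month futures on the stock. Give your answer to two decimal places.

PV(dividends) I = 16.14·e^(−0.0623·3/12) + 16.14·e^(−0.0623·7/12) + 16.14·e^(−0.0623·10/12) + 16.14·e^(−0.0623·11/12)
I = 15.8906 + 15.5640 + 15.3234 + 15.2441 = 62.0221
F = (S − I)·e^(rT) = (531.61 − 62.0221) · e^(0.0623·12/12)
= 469.5879 · e^0.062300 = 469.5879 × 1.064282 = €499.77

€499.77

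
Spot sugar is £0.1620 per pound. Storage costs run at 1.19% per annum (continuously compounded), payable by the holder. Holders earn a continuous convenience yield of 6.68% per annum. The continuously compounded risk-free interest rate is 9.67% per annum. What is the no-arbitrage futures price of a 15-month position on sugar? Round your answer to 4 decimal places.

Net carry = r + u − y = 0.0967 + 0.0119 − 0.0668 = 0.0418
F = S·e^((r+u−y)T) = 0.1620 · e^(0.0418 × 15/12) = 0.1620 · e^0.052250
= 0.1620 × 1.053639 = £0.1707 per pound

£0.1707 per pound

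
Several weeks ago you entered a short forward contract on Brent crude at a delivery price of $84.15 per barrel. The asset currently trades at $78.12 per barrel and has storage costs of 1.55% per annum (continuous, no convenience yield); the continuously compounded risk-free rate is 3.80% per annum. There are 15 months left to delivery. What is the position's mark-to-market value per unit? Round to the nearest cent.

Current fair forward for the remaining 15 months: F = S·e^((r + u)·T), (r + u) = 0.0380 + 0.0155 = 0.0535
F = 78.12 · e^(0.0535 × 15/12) = 78.12 × 1.069162 = 83.5229
Value of long forward = (F − K)·e^(−rT) = (83.5229 − 84.15) · e^(−0.0380·15/12)
= -0.6271 × 0.953610 = -0.60
Short position value = −(long value) = $0.60

$0.60 per barrel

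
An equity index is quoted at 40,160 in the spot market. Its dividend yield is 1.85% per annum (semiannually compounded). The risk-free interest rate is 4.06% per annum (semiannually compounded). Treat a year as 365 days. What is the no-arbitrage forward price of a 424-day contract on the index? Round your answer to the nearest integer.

F = S · (1+r/2)^(2T) / (1+q/2)^(2T)
= 40160 × 1.047798 / 1.021622 = 40160 × 1.025622
F = 41,189

41,189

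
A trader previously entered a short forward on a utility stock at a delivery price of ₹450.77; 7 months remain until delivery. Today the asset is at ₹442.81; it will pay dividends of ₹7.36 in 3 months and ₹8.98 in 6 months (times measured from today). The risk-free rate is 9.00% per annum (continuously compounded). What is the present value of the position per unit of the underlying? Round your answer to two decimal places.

₹0.69

PV(remaining dividends) I = 7.36·e^(−0.0900·3/12) + 8.98·e^(−0.0900·6/12) = 15.7811
Current forward F = (S − I)·e^(rT) = (442.81 − 15.7811)·e^(0.0900·7/12) = 427.0289 × 1.053903 = 450.0470
Value (long) = (F − K)·e^(−rT) = (450.0470 − 450.77) × 0.948854 = -0.6860
Short position value = −(long value) = ₹0.69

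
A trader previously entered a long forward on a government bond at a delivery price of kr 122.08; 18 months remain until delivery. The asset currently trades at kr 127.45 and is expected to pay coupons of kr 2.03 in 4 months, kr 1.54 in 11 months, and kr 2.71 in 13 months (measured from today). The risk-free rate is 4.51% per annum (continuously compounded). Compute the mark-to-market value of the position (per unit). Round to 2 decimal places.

kr 7.30

PV(remaining coupons) I = 2.03·e^(−0.0451·4/12) + 1.54·e^(−0.0451·11/12) + 2.71·e^(−0.0451·13/12) = 6.0581
Current forward F = (S − I)·e^(rT) = (127.45 − 6.0581)·e^(0.0451·18/12) = 121.3919 × 1.069991 = 129.8882
Value (long) = (F − K)·e^(−rT) = (129.8882 − 122.08) × 0.934588 = 7.2975
Value = kr 7.30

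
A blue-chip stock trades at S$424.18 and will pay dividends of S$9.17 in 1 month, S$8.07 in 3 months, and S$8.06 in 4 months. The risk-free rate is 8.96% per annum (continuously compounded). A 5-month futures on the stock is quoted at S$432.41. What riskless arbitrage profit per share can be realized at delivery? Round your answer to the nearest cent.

PV(dividends) I = 9.17·e^(−0.0896·1/12) + 8.07·e^(−0.0896·3/12) + 8.06·e^(−0.0896·4/12) = 24.8159
Fair futures F* = (S − I)·e^(rT) = (424.18 − 24.8159)·e^0.037333 = 399.3641 × 1.038039 = 414.5555
Market S$432.41 > fair 414.5555: forward overpriced → cash-and-carry (borrow at r, buy the stock and collect the dividends, short the forward).
Profit at T = |F_mkt − F*| = |432.41 − 414.5555| = S$17.85 per share

S$17.85 per share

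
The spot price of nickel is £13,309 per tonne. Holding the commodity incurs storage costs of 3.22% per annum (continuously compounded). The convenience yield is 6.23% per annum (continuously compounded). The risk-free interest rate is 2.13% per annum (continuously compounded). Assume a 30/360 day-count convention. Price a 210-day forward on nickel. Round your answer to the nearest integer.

£13,241 per tonne

Net carry = r + u − y = 0.0213 + 0.0322 − 0.0623 = -0.0088
F = S·e^((r+u−y)T) = 13309 · e^(-0.0088 × 210/360) = 13309 · e^-0.005133
= 13309 × 0.994880 = £13,241 per tonne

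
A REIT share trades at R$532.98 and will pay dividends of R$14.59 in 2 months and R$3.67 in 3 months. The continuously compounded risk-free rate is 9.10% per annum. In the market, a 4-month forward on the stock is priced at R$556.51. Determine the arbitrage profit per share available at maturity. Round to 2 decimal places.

PV(dividends) I = 14.59·e^(−0.0910·2/12) + 3.67·e^(−0.0910·3/12) = 17.9578
Fair forward F* = (S − I)·e^(rT) = (532.98 − 17.9578)·e^0.030333 = 515.0222 × 1.030798 = 530.8839
Market R$556.51 > fair 530.8839: forward overpriced → cash-and-carry (borrow at r, buy the stock and collect the dividends, short the forward).
Profit at T = |F_mkt − F*| = |556.51 − 530.8839| = R$25.63 per share

R$25.63 per share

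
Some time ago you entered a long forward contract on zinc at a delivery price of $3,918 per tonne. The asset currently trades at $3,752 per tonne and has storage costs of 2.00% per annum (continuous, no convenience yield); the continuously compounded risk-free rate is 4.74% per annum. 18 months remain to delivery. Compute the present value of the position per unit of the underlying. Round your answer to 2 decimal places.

Current fair forward for the remaining 18 months: F = S·e^((r + u)·T), (r + u) = 0.0474 + 0.0200 = 0.0674
F = 3752 · e^(0.0674 × 18/12) = 3752 × 1.10638727 = 4151.1650
Value of long forward = (F − K)·e^(−rT) = (4151.1650 − 3918) · e^(−0.0474·18/12)
= 233.1650 × 0.93136875 = 217.16

$217.16 per tonne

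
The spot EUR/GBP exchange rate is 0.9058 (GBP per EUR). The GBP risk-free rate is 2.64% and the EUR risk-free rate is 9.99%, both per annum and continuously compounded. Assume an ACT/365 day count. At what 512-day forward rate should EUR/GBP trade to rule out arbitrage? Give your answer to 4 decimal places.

0.8171

F = S·e^((r_GBP − r_EUR)T) = 0.9058 · e^((0.0264 − 0.0999) × 512/365)
= 0.9058 · e^-0.103101 = 0.9058 × 0.902036
F = 0.8171 GBP per EUR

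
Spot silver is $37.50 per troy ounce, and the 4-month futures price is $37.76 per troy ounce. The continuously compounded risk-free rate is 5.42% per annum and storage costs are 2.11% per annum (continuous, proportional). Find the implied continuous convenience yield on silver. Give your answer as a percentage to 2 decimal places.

5.46%

F = S·e^((r+u−y)T) ⇒ (r+u−y) = ln(F/S)/T
ln(37.76/37.50) = 0.006909; /T ⇒ 0.020727
y = r + u − ln(F/S)/T = 0.0542 + 0.0211 − 0.020727 = 0.054573
y = 5.46%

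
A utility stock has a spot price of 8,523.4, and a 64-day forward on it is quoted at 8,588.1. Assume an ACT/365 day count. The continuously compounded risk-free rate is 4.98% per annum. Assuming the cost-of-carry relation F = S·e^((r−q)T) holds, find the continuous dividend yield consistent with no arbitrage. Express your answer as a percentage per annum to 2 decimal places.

From F = S·e^((r−q)T): (r − q) = ln(F/S)/T
ln(8588.1/8523.4) = ln(1.007591) = 0.007562
(r − q) = 0.007562 / (64/365) = 0.043127
q = r − ln(F/S)/T = 0.0498 − 0.043127 = 0.006673
q = 0.67%

0.67%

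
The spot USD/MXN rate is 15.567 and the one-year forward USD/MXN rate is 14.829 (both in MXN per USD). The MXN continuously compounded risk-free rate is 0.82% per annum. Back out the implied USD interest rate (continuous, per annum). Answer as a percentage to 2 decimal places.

5.68%

F = S·e^((r_MXN − r_USD)T) ⇒ r_USD = r_MXN − ln(F/S)/T
ln(14.829/15.567) = -0.048569; /(12/12) = -0.048569
r_USD = 0.0082 + 0.048569 = 0.056769
r_USD = 5.68%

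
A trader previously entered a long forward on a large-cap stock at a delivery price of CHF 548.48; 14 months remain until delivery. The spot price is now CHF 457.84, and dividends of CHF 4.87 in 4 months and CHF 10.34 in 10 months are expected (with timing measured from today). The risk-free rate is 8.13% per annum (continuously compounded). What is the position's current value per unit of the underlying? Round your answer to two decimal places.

PV(remaining dividends) I = 4.87·e^(−0.0813·4/12) + 10.34·e^(−0.0813·10/12) = 14.4025
Current forward F = (S − I)·e^(rT) = (457.84 − 14.4025)·e^(0.0813·14/12) = 443.4375 × 1.099494 = 487.5569
Value (long) = (F − K)·e^(−rT) = (487.5569 − 548.48) × 0.909509 = -55.4101
Value = -CHF 55.41

-CHF 55.41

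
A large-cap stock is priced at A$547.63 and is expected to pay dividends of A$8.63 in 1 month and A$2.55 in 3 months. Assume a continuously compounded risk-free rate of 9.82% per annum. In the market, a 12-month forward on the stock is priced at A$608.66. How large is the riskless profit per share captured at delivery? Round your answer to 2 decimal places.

PV(dividends) I = 8.63·e^(−0.0982·1/12) + 2.55·e^(−0.0982·3/12) = 11.0478
Fair forward F* = (S − I)·e^(rT) = (547.63 − 11.0478)·e^0.098200 = 536.5822 × 1.103183 = 591.9484
Market A$608.66 > fair 591.9484: forward overpriced → cash-and-carry (borrow at r, buy the stock and collect the dividends, short the forward).
Profit at T = |F_mkt − F*| = |608.66 − 591.9484| = A$16.71 per share

A$16.71 per share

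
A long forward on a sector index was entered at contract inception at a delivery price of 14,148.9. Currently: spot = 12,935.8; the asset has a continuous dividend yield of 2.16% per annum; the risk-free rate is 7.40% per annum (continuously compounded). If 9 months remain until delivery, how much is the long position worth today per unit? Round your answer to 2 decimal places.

Current fair forward for the remaining 9 months: F = S·e^((r − q)·T), (r − q) = 0.0740 − 0.0216 = 0.0524
F = 12935.8 · e^(0.0524 × 9/12) = 12935.8 × 1.04008246 = 13454.2987
Value of long forward = (F − K)·e^(−rT) = (13454.2987 − 14148.9) · e^(−0.0740·9/12)
= -694.6013 × 0.94601202 = -657.10

-657.10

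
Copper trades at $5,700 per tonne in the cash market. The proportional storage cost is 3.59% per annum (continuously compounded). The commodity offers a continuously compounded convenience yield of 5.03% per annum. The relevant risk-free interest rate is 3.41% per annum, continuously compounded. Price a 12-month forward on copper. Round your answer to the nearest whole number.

$5,813 per tonne

Net carry = r + u − y = 0.0341 + 0.0359 − 0.0503 = 0.0197
F = S·e^((r+u−y)T) = 5700 · e^(0.0197 × 12/12) = 5700 · e^0.019700
= 5700 × 1.019895 = $5,813 per tonne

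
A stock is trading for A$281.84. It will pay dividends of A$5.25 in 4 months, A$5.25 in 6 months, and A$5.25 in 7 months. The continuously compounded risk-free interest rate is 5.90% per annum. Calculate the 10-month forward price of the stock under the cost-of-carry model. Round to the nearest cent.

PV(dividends) I = 5.25·e^(−0.0590·4/12) + 5.25·e^(−0.0590·6/12) + 5.25·e^(−0.0590·7/12)
I = 5.1478 + 5.0974 + 5.0724 = 15.3176
F = (S − I)·e^(rT) = (281.84 − 15.3176) · e^(0.0590·10/12)
= 266.5224 · e^0.049167 = 266.5224 × 1.050396 = A$279.95

A$279.95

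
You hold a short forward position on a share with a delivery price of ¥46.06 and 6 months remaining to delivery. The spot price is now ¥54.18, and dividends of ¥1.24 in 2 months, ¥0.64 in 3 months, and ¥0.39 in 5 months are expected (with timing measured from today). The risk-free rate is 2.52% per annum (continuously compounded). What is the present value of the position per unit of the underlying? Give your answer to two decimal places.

-¥6.44

PV(remaining dividends) I = 1.24·e^(−0.0252·2/12) + 0.64·e^(−0.0252·3/12) + 0.39·e^(−0.0252·5/12) = 2.2567
Current forward F = (S − I)·e^(rT) = (54.18 − 2.2567)·e^(0.0252·6/12) = 51.9233 × 1.012680 = 52.5817
Value (long) = (F − K)·e^(−rT) = (52.5817 − 46.06) × 0.987479 = 6.4400
Short position value = −(long value) = -¥6.44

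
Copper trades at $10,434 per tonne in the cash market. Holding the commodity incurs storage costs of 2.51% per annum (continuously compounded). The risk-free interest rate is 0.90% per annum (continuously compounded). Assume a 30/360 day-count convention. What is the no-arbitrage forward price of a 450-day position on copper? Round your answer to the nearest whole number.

Net carry = r + u − y = 0.0090 + 0.0251 − 0.0000 = 0.0341
F = S·e^((r+u−y)T) = 10434 · e^(0.0341 × 450/360) = 10434 · e^0.042625
= 10434 × 1.043546 = $10,888 per tonne

$10,888 per tonne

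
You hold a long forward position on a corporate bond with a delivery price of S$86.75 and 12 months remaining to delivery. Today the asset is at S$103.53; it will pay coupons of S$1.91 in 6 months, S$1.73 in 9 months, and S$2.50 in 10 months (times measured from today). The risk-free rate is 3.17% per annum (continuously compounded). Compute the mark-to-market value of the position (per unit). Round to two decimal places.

PV(remaining coupons) I = 1.91·e^(−0.0317·6/12) + 1.73·e^(−0.0317·9/12) + 2.50·e^(−0.0317·10/12) = 6.0041
Current forward F = (S − I)·e^(rT) = (103.53 − 6.0041)·e^(0.0317·12/12) = 97.5259 × 1.032208 = 100.6670
Value (long) = (F − K)·e^(−rT) = (100.6670 − 86.75) × 0.968797 = 13.4827
Value = S$13.48

S$13.48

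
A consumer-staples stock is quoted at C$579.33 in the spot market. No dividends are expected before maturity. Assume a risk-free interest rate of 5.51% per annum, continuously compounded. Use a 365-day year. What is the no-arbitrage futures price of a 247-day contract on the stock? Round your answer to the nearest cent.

F = S·e^(rT) = 579.33 · e^(0.0551 × 247/365)
= 579.33 · e^0.037287 = 579.33 × 1.037991
F = C$601.34

C$601.34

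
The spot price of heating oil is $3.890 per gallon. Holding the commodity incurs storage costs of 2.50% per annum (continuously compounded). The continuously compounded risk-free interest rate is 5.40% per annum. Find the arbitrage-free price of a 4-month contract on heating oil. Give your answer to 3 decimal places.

Net carry = r + u − y = 0.0540 + 0.0250 − 0.0000 = 0.0790
F = S·e^((r+u−y)T) = 3.890 · e^(0.0790 × 4/12) = 3.890 · e^0.026333
= 3.890 × 1.026683 = $3.994 per gallon

$3.994 per gallon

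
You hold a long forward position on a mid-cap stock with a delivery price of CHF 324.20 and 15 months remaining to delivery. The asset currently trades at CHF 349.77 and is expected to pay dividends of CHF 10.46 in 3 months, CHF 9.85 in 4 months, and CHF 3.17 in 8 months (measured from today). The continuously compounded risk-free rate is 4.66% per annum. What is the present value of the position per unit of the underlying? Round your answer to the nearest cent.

CHF 20.81

PV(remaining dividends) I = 10.46·e^(−0.0466·3/12) + 9.85·e^(−0.0466·4/12) + 3.17·e^(−0.0466·8/12) = 23.1101
Current forward F = (S − I)·e^(rT) = (349.77 − 23.1101)·e^(0.0466·15/12) = 326.6599 × 1.059980 = 346.2530
Value (long) = (F − K)·e^(−rT) = (346.2530 − 324.20) × 0.943414 = 20.8051
Value = CHF 20.81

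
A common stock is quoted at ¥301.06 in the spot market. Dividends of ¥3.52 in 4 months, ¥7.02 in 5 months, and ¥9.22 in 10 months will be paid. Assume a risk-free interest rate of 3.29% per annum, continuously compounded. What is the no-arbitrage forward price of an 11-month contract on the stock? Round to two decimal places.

¥290.31

PV(dividends) I = 3.52·e^(−0.0329·4/12) + 7.02·e^(−0.0329·5/12) + 9.22·e^(−0.0329·10/12)
I = 3.4816 + 6.9244 + 8.9707 = 19.3767
F = (S − I)·e^(rT) = (301.06 − 19.3767) · e^(0.0329·11/12)
= 281.6833 · e^0.030158 = 281.6833 × 1.030617 = ¥290.31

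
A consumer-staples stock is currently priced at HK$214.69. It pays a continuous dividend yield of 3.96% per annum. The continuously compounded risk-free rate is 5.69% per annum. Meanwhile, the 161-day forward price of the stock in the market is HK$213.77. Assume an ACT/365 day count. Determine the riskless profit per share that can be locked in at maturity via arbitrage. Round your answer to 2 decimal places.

Fair forward: F* = S·e^(carry·T), with carry = (r − q) = 0.0569 − 0.0396 = 0.0173
F* = 214.69 · e^(0.0173 × 161/365) = 214.69 · e^0.007631 = 214.69 × 1.007660 = HK$216.3345
Market HK$213.77 < fair HK$216.3345: forward underpriced → reverse cash-and-carry (short spot, go long the forward).
At maturity, profit = |F_mkt − F*| = |213.77 − 216.3345| = HK$2.56 per share

HK$2.56 per share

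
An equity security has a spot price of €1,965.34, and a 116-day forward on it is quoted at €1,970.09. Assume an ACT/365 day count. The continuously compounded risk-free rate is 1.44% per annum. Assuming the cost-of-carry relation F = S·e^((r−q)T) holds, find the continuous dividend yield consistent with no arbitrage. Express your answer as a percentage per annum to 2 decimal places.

0.68%

From F = S·e^((r−q)T): (r − q) = ln(F/S)/T
ln(1970.09/1965.34) = ln(1.002417) = 0.002414
(r − q) = 0.002414 / (116/365) = 0.007596
q = r − ln(F/S)/T = 0.0144 − 0.007596 = 0.006804
q = 0.68%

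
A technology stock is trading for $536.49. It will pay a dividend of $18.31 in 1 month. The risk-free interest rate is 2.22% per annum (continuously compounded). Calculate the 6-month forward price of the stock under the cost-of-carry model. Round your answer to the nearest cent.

$524.00

PV(dividends) I = 18.31·e^(−0.0222·1/12)
I = 18.2762
F = (S − I)·e^(rT) = (536.49 − 18.2762) · e^(0.0222·6/12)
= 518.2138 · e^0.011100 = 518.2138 × 1.011162 = $524.00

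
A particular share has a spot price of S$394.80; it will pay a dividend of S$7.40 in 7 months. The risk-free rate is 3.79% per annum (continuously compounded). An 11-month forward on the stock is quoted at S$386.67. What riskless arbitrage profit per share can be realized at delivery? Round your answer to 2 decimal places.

PV(dividends) I = 7.40·e^(−0.0379·7/12) = 7.2382
Fair forward F* = (S − I)·e^(rT) = (394.80 − 7.2382)·e^0.034742 = 387.5618 × 1.035353 = 401.2633
Market S$386.67 < fair 401.2633: forward underpriced → reverse cash-and-carry (short the stock, invest proceeds at r, pay the dividends, go long the forward).
Profit at T = |F_mkt − F*| = |386.67 − 401.2633| = S$14.59 per share

S$14.59 per share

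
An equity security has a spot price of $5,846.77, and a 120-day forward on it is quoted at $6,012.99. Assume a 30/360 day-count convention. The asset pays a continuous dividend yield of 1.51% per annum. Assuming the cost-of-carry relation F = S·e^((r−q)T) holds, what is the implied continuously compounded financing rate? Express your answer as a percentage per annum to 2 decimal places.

9.92%

From F = S·e^((r−q)T): (r − q) = ln(F/S)/T
ln(6012.99/5846.77) = ln(1.028429) = 0.028032
(r − q) = 0.028032 / (120/360) = 0.084096
r = ln(F/S)/T + q = 0.084096 + 0.0151 = 0.099196
r = 9.92%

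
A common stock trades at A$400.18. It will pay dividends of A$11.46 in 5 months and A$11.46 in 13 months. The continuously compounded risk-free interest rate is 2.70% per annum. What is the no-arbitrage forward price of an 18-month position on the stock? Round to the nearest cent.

A$393.33

PV(dividends) I = 11.46·e^(−0.0270·5/12) + 11.46·e^(−0.0270·13/12)
I = 11.3318 + 11.1296 = 22.4614
F = (S − I)·e^(rT) = (400.18 − 22.4614) · e^(0.0270·18/12)
= 377.7186 · e^0.040500 = 377.7186 × 1.041331 = A$393.33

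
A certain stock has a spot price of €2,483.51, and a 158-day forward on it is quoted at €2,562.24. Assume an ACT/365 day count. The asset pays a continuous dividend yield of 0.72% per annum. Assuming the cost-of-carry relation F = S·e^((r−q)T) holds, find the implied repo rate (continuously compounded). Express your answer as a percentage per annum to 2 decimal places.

7.93%

From F = S·e^((r−q)T): (r − q) = ln(F/S)/T
ln(2562.24/2483.51) = ln(1.031701) = 0.031209
(r − q) = 0.031209 / (158/365) = 0.072097
r = ln(F/S)/T + q = 0.072097 + 0.0072 = 0.079297
r = 7.93%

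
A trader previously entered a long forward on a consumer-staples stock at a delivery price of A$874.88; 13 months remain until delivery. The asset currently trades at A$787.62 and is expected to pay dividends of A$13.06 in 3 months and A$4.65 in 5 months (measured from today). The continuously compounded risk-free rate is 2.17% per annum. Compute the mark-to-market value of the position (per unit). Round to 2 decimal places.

PV(remaining dividends) I = 13.06·e^(−0.0217·3/12) + 4.65·e^(−0.0217·5/12) = 17.5975
Current forward F = (S − I)·e^(rT) = (787.62 − 17.5975)·e^(0.0217·13/12) = 770.0225 × 1.023787 = 788.3390
Value (long) = (F − K)·e^(−rT) = (788.3390 − 874.88) × 0.976766 = -84.5303
Value = -A$84.53

-A$84.53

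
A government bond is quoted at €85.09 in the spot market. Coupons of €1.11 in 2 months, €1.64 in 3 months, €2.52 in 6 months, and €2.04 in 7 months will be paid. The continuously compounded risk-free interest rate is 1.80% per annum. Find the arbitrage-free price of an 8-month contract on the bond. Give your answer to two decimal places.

PV(coupons) I = 1.11·e^(−0.0180·2/12) + 1.64·e^(−0.0180·3/12) + 2.52·e^(−0.0180·6/12) + 2.04·e^(−0.0180·7/12)
I = 1.1067 + 1.6326 + 2.4974 + 2.0187 = 7.2554
F = (S − I)·e^(rT) = (85.09 − 7.2554) · e^(0.0180·8/12)
= 77.8346 · e^0.012000 = 77.8346 × 1.012072 = €78.77

€78.77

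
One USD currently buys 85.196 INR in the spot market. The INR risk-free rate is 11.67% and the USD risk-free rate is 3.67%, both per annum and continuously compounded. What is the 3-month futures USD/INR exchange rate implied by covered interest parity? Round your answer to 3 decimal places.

F = S·e^((r_INR − r_USD)T) = 85.196 · e^((0.1167 − 0.0367) × 3/12)
= 85.196 · e^0.020000 = 85.196 × 1.020201
F = 86.917 INR per USD

86.917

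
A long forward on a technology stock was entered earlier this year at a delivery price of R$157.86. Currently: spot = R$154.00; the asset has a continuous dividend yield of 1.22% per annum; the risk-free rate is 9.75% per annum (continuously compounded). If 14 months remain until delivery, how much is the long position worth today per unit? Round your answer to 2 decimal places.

R$10.94

Current fair forward for the remaining 14 months: F = S·e^((r − q)·T), (r − q) = 0.0975 − 0.0122 = 0.0853
F = 154.00 · e^(0.0853 × 14/12) = 154.00 × 1.104637 = 170.1141
Value of long forward = (F − K)·e^(−rT) = (170.1141 − 157.86) · e^(−0.0975·14/12)
= 12.2541 × 0.892481 = 10.94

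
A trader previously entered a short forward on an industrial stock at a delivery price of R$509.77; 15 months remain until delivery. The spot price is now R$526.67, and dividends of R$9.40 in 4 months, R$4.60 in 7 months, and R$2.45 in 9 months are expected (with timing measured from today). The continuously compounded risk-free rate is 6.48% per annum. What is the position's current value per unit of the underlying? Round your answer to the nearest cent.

-R$40.60

PV(remaining dividends) I = 9.40·e^(−0.0648·4/12) + 4.60·e^(−0.0648·7/12) + 2.45·e^(−0.0648·9/12) = 15.9623
Current forward F = (S − I)·e^(rT) = (526.67 − 15.9623)·e^(0.0648·15/12) = 510.7077 × 1.084371 = 553.7966
Value (long) = (F − K)·e^(−rT) = (553.7966 − 509.77) × 0.922194 = 40.6011
Short position value = −(long value) = -R$40.60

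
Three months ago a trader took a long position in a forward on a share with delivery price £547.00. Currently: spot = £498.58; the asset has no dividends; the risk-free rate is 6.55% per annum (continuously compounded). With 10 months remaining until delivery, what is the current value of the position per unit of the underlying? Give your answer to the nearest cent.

Current fair forward for the remaining 10 months: F = S·e^(r·T), r = 0.0655
F = 498.58 · e^(0.0655 × 10/12) = 498.58 × 1.056100 = 526.5503
Value of long forward = (F − K)·e^(−rT) = (526.5503 − 547.00) · e^(−0.0655·10/12)
= -20.4497 × 0.946880 = -19.36

-£19.36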